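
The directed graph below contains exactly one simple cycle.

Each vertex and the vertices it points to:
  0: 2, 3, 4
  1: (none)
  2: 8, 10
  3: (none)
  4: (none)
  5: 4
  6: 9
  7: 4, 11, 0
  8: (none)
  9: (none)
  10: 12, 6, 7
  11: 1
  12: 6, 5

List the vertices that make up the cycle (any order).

0, 2, 7, 10

DFS with gray/black marking from 10:
10 gray
  12 gray
    6 gray
      9 gray
      9 black
    6 black
    5 gray
      4 gray
      4 black
    5 black
  12 black
  10→6: 6 black — skip
  7 gray
    7→4: 4 black — skip
    11 gray
      1 gray
      1 black
    11 black
    0 gray
      2 gray
        8 gray
        8 black
        2→10: 10 is gray → back edge
Back edge closes the cycle 10 → 7 → 0 → 2 → 10; its vertices are {0, 2, 7, 10}.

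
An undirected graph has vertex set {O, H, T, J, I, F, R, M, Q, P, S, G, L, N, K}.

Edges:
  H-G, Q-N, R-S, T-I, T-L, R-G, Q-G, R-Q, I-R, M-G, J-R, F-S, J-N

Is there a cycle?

Yes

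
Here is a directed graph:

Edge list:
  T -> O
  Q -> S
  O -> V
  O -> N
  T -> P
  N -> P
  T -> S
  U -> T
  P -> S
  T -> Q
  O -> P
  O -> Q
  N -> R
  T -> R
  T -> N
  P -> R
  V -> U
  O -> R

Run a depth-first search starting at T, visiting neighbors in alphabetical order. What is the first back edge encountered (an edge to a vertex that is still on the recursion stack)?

U→T

DFS from T (visiting neighbors in alphabetical order); mark gray on enter, black on exit:
T gray
  N gray
    P gray
      R gray
      R black
      S gray
      S black
    P black
    N→R: R black — skip
  N black
  O gray
    O→N: N black — skip
    O→P: P black — skip
    Q gray
      Q→S: S black — skip
    Q black
    O→R: R black — skip
    V gray
      U gray
        U→T: T is gray → back edge
First back edge: U → T.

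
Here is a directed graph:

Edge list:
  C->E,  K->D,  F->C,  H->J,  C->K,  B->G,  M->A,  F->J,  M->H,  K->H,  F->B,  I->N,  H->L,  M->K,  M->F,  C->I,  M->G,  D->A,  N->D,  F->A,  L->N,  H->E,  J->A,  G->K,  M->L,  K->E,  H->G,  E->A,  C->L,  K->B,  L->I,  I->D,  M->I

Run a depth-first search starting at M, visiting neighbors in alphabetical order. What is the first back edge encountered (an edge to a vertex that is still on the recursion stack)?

DFS from M (visiting neighbors in alphabetical order); mark gray on enter, black on exit:
M gray
  A gray
  A black
  F gray
    F→A: A black — skip
    B gray
      G gray
        K gray
          K→B: B is gray → back edge
First back edge: K → B.

K->B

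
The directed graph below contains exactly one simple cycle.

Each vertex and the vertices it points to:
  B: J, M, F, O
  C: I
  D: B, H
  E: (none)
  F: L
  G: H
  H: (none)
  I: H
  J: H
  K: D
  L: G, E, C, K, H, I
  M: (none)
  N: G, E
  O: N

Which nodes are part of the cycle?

B, D, F, K, L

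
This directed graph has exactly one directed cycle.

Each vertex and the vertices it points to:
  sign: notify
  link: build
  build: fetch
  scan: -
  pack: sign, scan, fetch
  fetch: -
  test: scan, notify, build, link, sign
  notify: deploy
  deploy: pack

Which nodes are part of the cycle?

DFS with gray/black marking from notify:
notify gray
  deploy gray
    pack gray
      sign gray
        sign→notify: notify is gray → back edge
Back edge closes the cycle notify → deploy → pack → sign → notify; its vertices are {pack, sign, deploy, notify}.

pack, sign, deploy, notify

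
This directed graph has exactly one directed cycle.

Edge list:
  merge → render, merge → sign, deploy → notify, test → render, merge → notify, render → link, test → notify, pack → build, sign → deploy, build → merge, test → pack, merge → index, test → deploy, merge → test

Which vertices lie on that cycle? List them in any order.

pack, test, build, merge

DFS with gray/black marking from build:
build gray
  merge gray
    notify gray
    notify black
    render gray
      link gray
      link black
    render black
    sign gray
      deploy gray
        deploy→notify: notify black — skip
      deploy black
    sign black
    index gray
    index black
    test gray
      pack gray
        pack→build: build is gray → back edge
Back edge closes the cycle build → merge → test → pack → build; its vertices are {pack, test, build, merge}.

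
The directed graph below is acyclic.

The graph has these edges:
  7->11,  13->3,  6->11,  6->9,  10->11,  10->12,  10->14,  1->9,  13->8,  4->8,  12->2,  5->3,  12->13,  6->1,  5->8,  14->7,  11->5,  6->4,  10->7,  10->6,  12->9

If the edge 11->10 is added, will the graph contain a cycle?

Yes

Adding 11→10 creates a cycle iff 10 can already reach 11.
Path from 10: 10 → 11.
So 10 → … → 11 → 10 is a cycle.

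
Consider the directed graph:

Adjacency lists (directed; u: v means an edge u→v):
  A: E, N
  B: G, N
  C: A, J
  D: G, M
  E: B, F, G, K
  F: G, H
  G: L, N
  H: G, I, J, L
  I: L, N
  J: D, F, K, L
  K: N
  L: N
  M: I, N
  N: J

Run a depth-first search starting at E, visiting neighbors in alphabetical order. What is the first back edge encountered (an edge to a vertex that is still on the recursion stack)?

DFS from E (visiting neighbors in alphabetical order); mark gray on enter, black on exit:
E gray
  B gray
    G gray
      L gray
        N gray
          J gray
            D gray
              D→G: G is gray → back edge
First back edge: D → G.

D→G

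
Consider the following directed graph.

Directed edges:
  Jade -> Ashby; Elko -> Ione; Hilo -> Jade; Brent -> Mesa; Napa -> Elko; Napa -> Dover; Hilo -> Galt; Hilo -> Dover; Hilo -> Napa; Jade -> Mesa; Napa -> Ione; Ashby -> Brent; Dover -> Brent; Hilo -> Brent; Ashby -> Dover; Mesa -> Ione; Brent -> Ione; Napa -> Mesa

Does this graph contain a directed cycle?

No

DFS with white/gray/black marking, starting from Galt:
Galt gray
Galt black
Dover gray
  Brent gray
    Mesa gray
      Ione gray
      Ione black
    Mesa black
    Brent→Ione: Ione black — skip
  Brent black
Dover black
Ashby gray
  Ashby→Brent: Brent black — skip
  Ashby→Dover: Dover black — skip
Ashby black
Napa gray
  Napa→Dover: Dover black — skip
  Napa→Ione: Ione black — skip
  Elko gray
    Elko→Ione: Ione black — skip
  Elko black
  Napa→Mesa: Mesa black — skip
Napa black
Jade gray
  Jade→Ashby: Ashby black — skip
  Jade→Mesa: Mesa black — skip
Jade black
Hilo gray
  Hilo→Brent: Brent black — skip
  Hilo→Dover: Dover black — skip
  Hilo→Napa: Napa black — skip
  Hilo→Galt: Galt black — skip
  Hilo→Jade: Jade black — skip
Hilo black
Every edge goes to a white or black vertex — no back edge, so the graph is acyclic.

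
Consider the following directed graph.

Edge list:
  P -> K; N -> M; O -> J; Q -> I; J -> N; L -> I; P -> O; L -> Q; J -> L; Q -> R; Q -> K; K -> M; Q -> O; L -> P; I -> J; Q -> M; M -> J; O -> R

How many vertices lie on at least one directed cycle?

9

A vertex is on a directed cycle iff it belongs to a strongly connected component of size ≥ 2 (or has a self-loop).
The vertices on cycles are {I, J, K, L, M, N, O, P, Q} — 9 in total.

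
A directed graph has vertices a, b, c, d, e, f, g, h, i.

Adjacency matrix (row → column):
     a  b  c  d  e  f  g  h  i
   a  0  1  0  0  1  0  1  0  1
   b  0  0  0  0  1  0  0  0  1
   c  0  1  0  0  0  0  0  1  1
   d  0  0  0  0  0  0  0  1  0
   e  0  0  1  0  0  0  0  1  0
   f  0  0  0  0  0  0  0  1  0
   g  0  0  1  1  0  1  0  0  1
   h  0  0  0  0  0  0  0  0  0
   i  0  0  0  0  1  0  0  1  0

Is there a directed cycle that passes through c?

c is on a cycle iff c can reach itself via ≥1 edge.
c → b → e → c — yes.

Yes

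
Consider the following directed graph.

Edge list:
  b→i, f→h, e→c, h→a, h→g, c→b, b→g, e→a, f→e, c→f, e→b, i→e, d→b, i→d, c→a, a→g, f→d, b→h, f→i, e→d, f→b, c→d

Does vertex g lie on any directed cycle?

No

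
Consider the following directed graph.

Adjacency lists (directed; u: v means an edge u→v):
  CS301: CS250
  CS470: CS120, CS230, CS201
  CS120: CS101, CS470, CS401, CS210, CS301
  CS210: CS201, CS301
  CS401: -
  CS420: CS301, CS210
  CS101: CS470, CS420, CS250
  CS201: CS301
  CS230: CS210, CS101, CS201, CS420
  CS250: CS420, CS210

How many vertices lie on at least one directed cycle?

A vertex is on a directed cycle iff it belongs to a strongly connected component of size ≥ 2 (or has a self-loop).
The vertices on cycles are {CS101, CS120, CS201, CS210, CS230, CS250, CS301, CS420, CS470} — 9 in total.

9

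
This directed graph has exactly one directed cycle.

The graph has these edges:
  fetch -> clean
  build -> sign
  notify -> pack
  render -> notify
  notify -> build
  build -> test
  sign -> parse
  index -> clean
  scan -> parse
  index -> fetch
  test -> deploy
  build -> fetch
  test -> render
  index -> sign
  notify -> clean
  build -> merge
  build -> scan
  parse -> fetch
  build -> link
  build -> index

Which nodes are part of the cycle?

test, build, notify, render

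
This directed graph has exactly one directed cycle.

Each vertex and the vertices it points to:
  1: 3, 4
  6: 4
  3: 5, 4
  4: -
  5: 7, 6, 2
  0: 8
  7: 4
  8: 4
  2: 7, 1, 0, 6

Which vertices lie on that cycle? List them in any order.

1, 2, 3, 5

DFS with gray/black marking from 2:
2 gray
  7 gray
    4 gray
    4 black
  7 black
  1 gray
    3 gray
      5 gray
        5→7: 7 black — skip
        6 gray
          6→4: 4 black — skip
        6 black
        5→2: 2 is gray → back edge
Back edge closes the cycle 2 → 1 → 3 → 5 → 2; its vertices are {1, 2, 3, 5}.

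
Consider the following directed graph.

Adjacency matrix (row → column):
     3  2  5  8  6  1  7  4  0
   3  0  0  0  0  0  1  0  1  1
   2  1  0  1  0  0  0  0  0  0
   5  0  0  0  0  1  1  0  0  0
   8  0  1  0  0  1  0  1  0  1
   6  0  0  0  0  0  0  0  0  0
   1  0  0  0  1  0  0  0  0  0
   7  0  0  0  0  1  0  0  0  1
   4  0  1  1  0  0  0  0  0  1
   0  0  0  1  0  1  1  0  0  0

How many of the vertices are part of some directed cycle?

8

A vertex is on a directed cycle iff it belongs to a strongly connected component of size ≥ 2 (or has a self-loop).
The vertices on cycles are {0, 1, 2, 3, 4, 5, 7, 8} — 8 in total.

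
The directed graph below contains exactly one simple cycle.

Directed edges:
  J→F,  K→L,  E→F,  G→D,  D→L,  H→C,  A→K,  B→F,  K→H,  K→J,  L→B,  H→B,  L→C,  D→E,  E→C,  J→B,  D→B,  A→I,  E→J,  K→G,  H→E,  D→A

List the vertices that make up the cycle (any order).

DFS with gray/black marking from D:
D gray
  B gray
    F gray
    F black
  B black
  A gray
    I gray
    I black
    K gray
      G gray
        G→D: D is gray → back edge
Back edge closes the cycle D → A → K → G → D; its vertices are {A, D, G, K}.

A, D, G, K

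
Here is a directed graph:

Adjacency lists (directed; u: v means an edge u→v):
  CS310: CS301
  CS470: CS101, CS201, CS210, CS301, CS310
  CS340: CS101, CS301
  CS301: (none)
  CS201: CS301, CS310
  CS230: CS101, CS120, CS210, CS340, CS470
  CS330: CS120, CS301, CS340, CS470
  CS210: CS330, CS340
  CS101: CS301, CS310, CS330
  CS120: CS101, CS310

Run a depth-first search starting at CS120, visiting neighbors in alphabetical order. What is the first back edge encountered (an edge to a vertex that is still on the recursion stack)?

DFS from CS120 (visiting neighbors in alphabetical order); mark gray on enter, black on exit:
CS120 gray
  CS101 gray
    CS301 gray
    CS301 black
    CS310 gray
      CS310→CS301: CS301 black — skip
    CS310 black
    CS330 gray
      CS330→CS120: CS120 is gray → back edge
First back edge: CS330 → CS120.

CS330→CS120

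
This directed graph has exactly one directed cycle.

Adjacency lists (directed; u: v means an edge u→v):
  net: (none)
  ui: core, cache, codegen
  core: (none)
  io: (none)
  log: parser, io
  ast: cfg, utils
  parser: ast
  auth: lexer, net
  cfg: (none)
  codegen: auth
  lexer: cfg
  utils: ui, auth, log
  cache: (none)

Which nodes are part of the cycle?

ast, log, utils, parser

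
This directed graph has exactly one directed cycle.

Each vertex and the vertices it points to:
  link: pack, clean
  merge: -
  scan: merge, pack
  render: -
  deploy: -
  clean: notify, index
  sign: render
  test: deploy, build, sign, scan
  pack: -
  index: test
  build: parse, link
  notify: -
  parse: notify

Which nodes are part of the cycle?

DFS with gray/black marking from test:
test gray
  deploy gray
  deploy black
  build gray
    parse gray
      notify gray
      notify black
    parse black
    link gray
      pack gray
      pack black
      clean gray
        clean→notify: notify black — skip
        index gray
          index→test: test is gray → back edge
Back edge closes the cycle test → build → link → clean → index → test; its vertices are {link, test, build, clean, index}.

link, test, build, clean, index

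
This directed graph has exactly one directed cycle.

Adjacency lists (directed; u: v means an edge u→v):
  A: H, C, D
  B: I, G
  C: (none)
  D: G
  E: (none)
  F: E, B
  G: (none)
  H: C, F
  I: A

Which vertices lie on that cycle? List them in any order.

A, B, F, H, I

DFS with gray/black marking from F:
F gray
  E gray
  E black
  B gray
    I gray
      A gray
        H gray
          C gray
          C black
          H→F: F is gray → back edge
Back edge closes the cycle F → B → I → A → H → F; its vertices are {A, B, F, H, I}.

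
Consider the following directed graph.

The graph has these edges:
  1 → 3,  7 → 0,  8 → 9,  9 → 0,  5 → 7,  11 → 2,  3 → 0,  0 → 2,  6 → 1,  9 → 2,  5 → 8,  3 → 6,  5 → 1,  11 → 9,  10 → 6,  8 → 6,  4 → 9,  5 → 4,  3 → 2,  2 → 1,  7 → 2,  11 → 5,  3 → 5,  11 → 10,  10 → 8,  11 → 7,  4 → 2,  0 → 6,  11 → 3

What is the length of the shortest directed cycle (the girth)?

For each vertex v, BFS finds the shortest path from v back to v.
The shortest such closed walk is 5 → 1 → 3 → 5, length 3.

3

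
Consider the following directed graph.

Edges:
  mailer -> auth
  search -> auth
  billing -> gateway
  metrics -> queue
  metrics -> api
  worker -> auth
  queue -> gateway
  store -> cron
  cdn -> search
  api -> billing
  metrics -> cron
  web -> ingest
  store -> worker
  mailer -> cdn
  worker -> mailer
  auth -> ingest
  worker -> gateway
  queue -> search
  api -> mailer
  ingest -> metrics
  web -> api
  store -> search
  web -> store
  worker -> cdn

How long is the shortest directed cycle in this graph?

5

For each vertex v, BFS finds the shortest path from v back to v.
The shortest such closed walk is ingest → metrics → api → mailer → auth → ingest, length 5.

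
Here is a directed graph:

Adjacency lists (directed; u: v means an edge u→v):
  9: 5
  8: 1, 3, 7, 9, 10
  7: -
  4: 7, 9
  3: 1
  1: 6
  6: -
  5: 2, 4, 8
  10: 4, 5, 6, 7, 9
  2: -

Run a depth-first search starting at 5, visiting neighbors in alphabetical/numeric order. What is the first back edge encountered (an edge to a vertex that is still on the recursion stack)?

DFS from 5 (visiting neighbors in alphabetical/numeric order); mark gray on enter, black on exit:
5 gray
  2 gray
  2 black
  4 gray
    7 gray
    7 black
    9 gray
      9→5: 5 is gray → back edge
First back edge: 9 → 5.

9→5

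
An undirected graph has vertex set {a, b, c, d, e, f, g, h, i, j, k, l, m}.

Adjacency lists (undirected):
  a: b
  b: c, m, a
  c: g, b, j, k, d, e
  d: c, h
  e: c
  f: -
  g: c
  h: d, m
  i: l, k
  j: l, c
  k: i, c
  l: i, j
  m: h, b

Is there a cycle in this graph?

DFS, tracking each vertex's parent; an edge to a visited non-parent vertex closes a cycle.
Start from g:
visit g (parent –)
  visit c (parent g)
    c–g: parent, skip
    visit b (parent c)
      b–c: parent, skip
      visit m (parent b)
        visit h (parent m)
          visit d (parent h)
            d–c: c visited and ≠ parent → cycle
Cycle: c – b – m – h – d – c.

Yes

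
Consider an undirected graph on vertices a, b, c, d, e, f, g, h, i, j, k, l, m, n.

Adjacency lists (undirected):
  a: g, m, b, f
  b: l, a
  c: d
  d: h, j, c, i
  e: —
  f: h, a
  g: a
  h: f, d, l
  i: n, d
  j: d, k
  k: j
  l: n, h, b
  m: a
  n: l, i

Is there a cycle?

Yes

DFS, tracking each vertex's parent; an edge to a visited non-parent vertex closes a cycle.
Start from m:
visit m (parent –)
  visit a (parent m)
    visit g (parent a)
      g–a: parent, skip
    a–m: parent, skip
    visit b (parent a)
      visit l (parent b)
        visit n (parent l)
          n–l: parent, skip
          visit i (parent n)
            i–n: parent, skip
            visit d (parent i)
              visit h (parent d)
                visit f (parent h)
                  f–h: parent, skip
                  f–a: a visited and ≠ parent → cycle
Cycle: a – b – l – n – i – d – h – f – a.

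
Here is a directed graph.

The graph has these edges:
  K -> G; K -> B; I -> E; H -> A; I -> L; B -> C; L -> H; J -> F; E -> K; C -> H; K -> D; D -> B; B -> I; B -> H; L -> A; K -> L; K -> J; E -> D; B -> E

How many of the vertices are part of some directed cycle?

5

A vertex is on a directed cycle iff it belongs to a strongly connected component of size ≥ 2 (or has a self-loop).
The vertices on cycles are {B, D, E, I, K} — 5 in total.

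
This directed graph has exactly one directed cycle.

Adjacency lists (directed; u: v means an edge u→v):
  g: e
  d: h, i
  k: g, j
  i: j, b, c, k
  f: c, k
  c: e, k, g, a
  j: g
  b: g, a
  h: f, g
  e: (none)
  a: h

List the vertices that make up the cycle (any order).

DFS with gray/black marking from h:
h gray
  f gray
    c gray
      e gray
      e black
      k gray
        g gray
          g→e: e black — skip
        g black
        j gray
          j→g: g black — skip
        j black
      k black
      c→g: g black — skip
      a gray
        a→h: h is gray → back edge
Back edge closes the cycle h → f → c → a → h; its vertices are {a, c, f, h}.

a, c, f, h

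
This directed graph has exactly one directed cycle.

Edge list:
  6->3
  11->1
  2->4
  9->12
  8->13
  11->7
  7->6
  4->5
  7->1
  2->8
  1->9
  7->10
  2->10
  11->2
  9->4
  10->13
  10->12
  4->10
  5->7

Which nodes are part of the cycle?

1, 4, 5, 7, 9

DFS with gray/black marking from 7:
7 gray
  6 gray
    3 gray
    3 black
  6 black
  1 gray
    9 gray
      4 gray
        10 gray
          12 gray
          12 black
          13 gray
          13 black
        10 black
        5 gray
          5→7: 7 is gray → back edge
Back edge closes the cycle 7 → 1 → 9 → 4 → 5 → 7; its vertices are {1, 4, 5, 7, 9}.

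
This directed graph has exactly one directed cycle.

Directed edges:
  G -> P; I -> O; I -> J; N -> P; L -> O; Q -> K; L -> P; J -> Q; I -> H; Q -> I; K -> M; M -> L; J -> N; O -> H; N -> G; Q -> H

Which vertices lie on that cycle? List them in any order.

DFS with gray/black marking from J:
J gray
  Q gray
    I gray
      H gray
      H black
      I→J: J is gray → back edge
Back edge closes the cycle J → Q → I → J; its vertices are {I, J, Q}.

I, J, Q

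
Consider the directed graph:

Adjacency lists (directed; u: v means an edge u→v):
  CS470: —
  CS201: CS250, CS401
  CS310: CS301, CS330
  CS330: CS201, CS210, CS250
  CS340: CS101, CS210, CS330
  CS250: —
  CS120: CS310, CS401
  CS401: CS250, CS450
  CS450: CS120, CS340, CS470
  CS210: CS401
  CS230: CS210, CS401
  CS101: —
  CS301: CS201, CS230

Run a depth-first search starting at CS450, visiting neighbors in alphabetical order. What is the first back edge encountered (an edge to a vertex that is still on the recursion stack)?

CS401→CS450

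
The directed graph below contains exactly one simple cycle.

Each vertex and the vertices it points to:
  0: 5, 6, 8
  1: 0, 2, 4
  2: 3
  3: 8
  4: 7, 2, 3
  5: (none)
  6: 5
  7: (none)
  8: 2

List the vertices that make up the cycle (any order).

2, 3, 8

DFS with gray/black marking from 3:
3 gray
  8 gray
    2 gray
      2→3: 3 is gray → back edge
Back edge closes the cycle 3 → 8 → 2 → 3; its vertices are {2, 3, 8}.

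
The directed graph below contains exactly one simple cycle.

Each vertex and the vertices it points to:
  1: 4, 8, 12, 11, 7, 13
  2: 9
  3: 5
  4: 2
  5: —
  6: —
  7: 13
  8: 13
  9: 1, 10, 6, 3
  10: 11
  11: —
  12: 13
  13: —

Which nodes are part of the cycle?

DFS with gray/black marking from 9:
9 gray
  1 gray
    4 gray
      2 gray
        2→9: 9 is gray → back edge
Back edge closes the cycle 9 → 1 → 4 → 2 → 9; its vertices are {1, 2, 4, 9}.

1, 2, 4, 9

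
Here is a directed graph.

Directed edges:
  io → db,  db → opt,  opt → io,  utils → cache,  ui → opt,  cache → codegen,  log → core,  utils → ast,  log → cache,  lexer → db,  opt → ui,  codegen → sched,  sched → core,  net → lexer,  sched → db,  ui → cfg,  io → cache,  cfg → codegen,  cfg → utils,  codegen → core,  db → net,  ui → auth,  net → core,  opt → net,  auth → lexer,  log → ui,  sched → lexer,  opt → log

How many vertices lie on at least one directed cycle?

13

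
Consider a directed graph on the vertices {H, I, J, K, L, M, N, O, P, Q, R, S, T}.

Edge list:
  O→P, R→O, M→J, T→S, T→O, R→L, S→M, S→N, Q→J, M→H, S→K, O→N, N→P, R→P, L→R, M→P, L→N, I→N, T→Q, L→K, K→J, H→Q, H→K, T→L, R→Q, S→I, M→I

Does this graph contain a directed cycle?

Yes

DFS with white/gray/black marking, starting from J:
J gray
J black
H gray
  K gray
    K→J: J black — skip
  K black
  Q gray
    Q→J: J black — skip
  Q black
H black
I gray
  N gray
    P gray
    P black
  N black
I black
L gray
  L→K: K black — skip
  L→N: N black — skip
  R gray
    R→Q: Q black — skip
    R→P: P black — skip
    R→L: L is gray → back edge
Back edge found, so a cycle exists: L → R → L.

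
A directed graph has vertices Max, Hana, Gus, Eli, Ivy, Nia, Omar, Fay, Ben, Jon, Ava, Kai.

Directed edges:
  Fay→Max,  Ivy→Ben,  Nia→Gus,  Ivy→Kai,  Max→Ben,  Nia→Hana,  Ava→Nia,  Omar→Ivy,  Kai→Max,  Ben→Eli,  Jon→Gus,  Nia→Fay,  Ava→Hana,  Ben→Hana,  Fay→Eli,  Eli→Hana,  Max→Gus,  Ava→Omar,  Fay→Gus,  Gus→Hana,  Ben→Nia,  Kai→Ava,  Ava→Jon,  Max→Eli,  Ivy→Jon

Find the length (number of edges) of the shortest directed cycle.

For each vertex v, BFS finds the shortest path from v back to v.
The shortest such closed walk is Ava → Omar → Ivy → Kai → Ava, length 4.

4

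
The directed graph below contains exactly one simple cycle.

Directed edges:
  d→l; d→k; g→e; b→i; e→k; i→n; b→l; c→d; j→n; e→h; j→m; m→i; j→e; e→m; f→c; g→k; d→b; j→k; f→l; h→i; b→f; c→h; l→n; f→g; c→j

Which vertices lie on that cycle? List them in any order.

b, c, d, f

DFS with gray/black marking from f:
f gray
  g gray
    k gray
    k black
    e gray
      m gray
        i gray
          n gray
          n black
        i black
      m black
      h gray
        h→i: i black — skip
      h black
      e→k: k black — skip
    e black
  g black
  c gray
    c→h: h black — skip
    d gray
      b gray
        l gray
          l→n: n black — skip
        l black
        b→i: i black — skip
        b→f: f is gray → back edge
Back edge closes the cycle f → c → d → b → f; its vertices are {b, c, d, f}.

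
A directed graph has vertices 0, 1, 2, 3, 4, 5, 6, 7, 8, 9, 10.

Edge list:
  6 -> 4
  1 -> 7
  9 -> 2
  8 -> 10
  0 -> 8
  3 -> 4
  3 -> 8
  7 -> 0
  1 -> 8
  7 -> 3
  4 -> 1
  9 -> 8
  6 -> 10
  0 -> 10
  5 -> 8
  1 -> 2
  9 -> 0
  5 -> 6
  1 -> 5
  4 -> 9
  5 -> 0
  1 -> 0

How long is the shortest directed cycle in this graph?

4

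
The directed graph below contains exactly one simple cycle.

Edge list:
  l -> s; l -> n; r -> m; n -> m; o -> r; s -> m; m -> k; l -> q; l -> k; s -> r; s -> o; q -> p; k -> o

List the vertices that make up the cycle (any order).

k, m, o, r

DFS with gray/black marking from o:
o gray
  r gray
    m gray
      k gray
        k→o: o is gray → back edge
Back edge closes the cycle o → r → m → k → o; its vertices are {k, m, o, r}.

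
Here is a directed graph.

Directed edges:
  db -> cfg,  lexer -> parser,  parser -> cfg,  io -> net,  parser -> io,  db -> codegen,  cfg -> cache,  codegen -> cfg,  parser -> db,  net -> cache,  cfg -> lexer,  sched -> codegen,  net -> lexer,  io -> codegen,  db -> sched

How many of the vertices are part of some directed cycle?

8

A vertex is on a directed cycle iff it belongs to a strongly connected component of size ≥ 2 (or has a self-loop).
The vertices on cycles are {db, io, cfg, net, lexer, sched, parser, codegen} — 8 in total.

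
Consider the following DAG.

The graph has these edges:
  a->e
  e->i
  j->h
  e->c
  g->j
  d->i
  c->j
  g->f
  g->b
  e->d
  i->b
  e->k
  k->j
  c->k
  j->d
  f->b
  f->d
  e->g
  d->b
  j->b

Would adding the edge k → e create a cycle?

Yes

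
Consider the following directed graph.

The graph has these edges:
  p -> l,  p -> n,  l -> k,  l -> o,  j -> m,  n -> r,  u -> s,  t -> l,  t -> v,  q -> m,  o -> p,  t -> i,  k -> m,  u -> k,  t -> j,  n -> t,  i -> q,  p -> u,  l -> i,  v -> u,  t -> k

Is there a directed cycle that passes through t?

Yes

t is on a cycle iff t can reach itself via ≥1 edge.
t → l → o → p → n → t — yes.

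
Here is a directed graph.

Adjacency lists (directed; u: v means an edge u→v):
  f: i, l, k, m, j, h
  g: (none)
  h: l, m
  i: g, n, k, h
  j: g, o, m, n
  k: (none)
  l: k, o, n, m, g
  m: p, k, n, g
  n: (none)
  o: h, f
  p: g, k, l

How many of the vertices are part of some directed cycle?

8

A vertex is on a directed cycle iff it belongs to a strongly connected component of size ≥ 2 (or has a self-loop).
The vertices on cycles are {f, h, i, j, l, m, o, p} — 8 in total.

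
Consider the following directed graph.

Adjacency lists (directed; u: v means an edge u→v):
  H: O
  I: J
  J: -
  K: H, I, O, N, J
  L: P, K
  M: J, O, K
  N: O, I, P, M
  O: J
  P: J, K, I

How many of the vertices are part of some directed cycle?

4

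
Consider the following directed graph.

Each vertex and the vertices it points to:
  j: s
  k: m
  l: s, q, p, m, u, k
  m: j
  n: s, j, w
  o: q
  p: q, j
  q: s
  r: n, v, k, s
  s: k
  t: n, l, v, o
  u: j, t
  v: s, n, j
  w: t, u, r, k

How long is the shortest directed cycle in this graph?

3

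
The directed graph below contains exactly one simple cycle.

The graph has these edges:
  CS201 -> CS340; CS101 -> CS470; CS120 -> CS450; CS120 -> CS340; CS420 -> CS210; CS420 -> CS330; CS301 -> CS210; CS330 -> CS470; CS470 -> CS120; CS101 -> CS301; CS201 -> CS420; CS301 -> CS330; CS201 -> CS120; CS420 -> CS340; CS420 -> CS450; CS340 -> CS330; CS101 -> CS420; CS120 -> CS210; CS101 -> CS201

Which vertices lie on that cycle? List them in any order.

CS120, CS330, CS340, CS470

DFS with gray/black marking from CS470:
CS470 gray
  CS120 gray
    CS340 gray
      CS330 gray
        CS330→CS470: CS470 is gray → back edge
Back edge closes the cycle CS470 → CS120 → CS340 → CS330 → CS470; its vertices are {CS120, CS330, CS340, CS470}.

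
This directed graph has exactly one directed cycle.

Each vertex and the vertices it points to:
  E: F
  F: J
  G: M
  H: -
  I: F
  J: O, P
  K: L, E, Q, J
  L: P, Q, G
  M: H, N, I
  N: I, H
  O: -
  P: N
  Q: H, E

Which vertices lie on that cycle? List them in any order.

F, I, J, N, P

DFS with gray/black marking from J:
J gray
  O gray
  O black
  P gray
    N gray
      I gray
        F gray
          F→J: J is gray → back edge
Back edge closes the cycle J → P → N → I → F → J; its vertices are {F, I, J, N, P}.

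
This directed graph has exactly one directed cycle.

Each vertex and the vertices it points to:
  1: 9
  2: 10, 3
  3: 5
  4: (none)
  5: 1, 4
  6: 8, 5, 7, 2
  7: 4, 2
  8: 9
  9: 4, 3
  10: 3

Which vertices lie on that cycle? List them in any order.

1, 3, 5, 9

DFS with gray/black marking from 5:
5 gray
  1 gray
    9 gray
      4 gray
      4 black
      3 gray
        3→5: 5 is gray → back edge
Back edge closes the cycle 5 → 1 → 9 → 3 → 5; its vertices are {1, 3, 5, 9}.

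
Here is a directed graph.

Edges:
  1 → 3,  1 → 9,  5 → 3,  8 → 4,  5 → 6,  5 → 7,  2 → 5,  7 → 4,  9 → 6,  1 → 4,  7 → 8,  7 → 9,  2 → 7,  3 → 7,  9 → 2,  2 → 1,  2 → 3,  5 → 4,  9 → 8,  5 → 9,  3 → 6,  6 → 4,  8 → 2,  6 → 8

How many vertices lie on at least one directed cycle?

8

A vertex is on a directed cycle iff it belongs to a strongly connected component of size ≥ 2 (or has a self-loop).
The vertices on cycles are {1, 2, 3, 5, 6, 7, 8, 9} — 8 in total.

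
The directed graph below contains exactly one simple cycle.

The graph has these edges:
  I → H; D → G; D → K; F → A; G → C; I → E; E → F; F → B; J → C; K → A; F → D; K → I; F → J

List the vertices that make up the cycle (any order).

DFS with gray/black marking from F:
F gray
  D gray
    K gray
      A gray
      A black
      I gray
        H gray
        H black
        E gray
          E→F: F is gray → back edge
Back edge closes the cycle F → D → K → I → E → F; its vertices are {D, E, F, I, K}.

D, E, F, I, K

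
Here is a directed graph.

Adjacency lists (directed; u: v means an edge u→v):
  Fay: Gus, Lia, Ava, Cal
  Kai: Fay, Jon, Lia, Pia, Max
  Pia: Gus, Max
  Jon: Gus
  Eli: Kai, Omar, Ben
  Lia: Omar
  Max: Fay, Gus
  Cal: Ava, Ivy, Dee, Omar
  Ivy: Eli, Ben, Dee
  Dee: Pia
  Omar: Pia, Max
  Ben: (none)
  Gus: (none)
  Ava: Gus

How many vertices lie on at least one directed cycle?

A vertex is on a directed cycle iff it belongs to a strongly connected component of size ≥ 2 (or has a self-loop).
The vertices on cycles are {Cal, Dee, Eli, Fay, Ivy, Kai, Lia, Max, Pia, Omar} — 10 in total.

10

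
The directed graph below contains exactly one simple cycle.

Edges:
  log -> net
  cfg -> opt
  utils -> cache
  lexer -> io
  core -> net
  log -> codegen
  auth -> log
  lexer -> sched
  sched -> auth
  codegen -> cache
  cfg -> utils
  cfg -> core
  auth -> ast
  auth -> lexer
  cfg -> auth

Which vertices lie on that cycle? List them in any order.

DFS with gray/black marking from auth:
auth gray
  log gray
    codegen gray
      cache gray
      cache black
    codegen black
    net gray
    net black
  log black
  ast gray
  ast black
  lexer gray
    io gray
    io black
    sched gray
      sched→auth: auth is gray → back edge
Back edge closes the cycle auth → lexer → sched → auth; its vertices are {auth, lexer, sched}.

auth, lexer, sched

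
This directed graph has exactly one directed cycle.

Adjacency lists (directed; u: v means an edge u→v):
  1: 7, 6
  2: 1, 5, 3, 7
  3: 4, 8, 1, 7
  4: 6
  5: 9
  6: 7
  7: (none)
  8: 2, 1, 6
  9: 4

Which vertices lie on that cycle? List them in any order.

DFS with gray/black marking from 3:
3 gray
  4 gray
    6 gray
      7 gray
      7 black
    6 black
  4 black
  8 gray
    2 gray
      1 gray
        1→7: 7 black — skip
        1→6: 6 black — skip
      1 black
      5 gray
        9 gray
          9→4: 4 black — skip
        9 black
      5 black
      2→3: 3 is gray → back edge
Back edge closes the cycle 3 → 8 → 2 → 3; its vertices are {2, 3, 8}.

2, 3, 8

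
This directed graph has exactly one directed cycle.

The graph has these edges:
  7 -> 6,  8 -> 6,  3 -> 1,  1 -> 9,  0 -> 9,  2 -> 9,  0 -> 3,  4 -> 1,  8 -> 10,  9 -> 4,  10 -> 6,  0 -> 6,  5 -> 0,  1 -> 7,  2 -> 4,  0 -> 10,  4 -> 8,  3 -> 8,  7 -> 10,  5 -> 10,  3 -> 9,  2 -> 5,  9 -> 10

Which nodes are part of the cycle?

1, 4, 9

DFS with gray/black marking from 4:
4 gray
  1 gray
    9 gray
      10 gray
        6 gray
        6 black
      10 black
      9→4: 4 is gray → back edge
Back edge closes the cycle 4 → 1 → 9 → 4; its vertices are {1, 4, 9}.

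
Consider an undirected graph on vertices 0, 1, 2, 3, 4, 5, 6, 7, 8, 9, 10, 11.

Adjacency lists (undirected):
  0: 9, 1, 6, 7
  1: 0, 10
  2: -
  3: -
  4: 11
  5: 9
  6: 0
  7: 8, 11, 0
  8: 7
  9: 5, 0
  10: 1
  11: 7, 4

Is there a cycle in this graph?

No

DFS, tracking each vertex's parent; an edge to a visited non-parent vertex closes a cycle.
Start from 7:
visit 7 (parent –)
  visit 8 (parent 7)
    8–7: parent, skip
  visit 11 (parent 7)
    11–7: parent, skip
    visit 4 (parent 11)
      4–11: parent, skip
  visit 0 (parent 7)
    visit 9 (parent 0)
      visit 5 (parent 9)
        5–9: parent, skip
      9–0: parent, skip
    visit 1 (parent 0)
      1–0: parent, skip
      visit 10 (parent 1)
        10–1: parent, skip
    visit 6 (parent 0)
      6–0: parent, skip
    0–7: parent, skip
visit 2 (parent –)
visit 3 (parent –)
No non-parent visited neighbor found — the graph is a forest.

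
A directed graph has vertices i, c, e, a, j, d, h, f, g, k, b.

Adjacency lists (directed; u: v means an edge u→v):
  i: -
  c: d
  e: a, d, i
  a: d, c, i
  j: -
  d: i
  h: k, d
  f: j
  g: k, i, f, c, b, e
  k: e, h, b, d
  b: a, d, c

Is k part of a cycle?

Yes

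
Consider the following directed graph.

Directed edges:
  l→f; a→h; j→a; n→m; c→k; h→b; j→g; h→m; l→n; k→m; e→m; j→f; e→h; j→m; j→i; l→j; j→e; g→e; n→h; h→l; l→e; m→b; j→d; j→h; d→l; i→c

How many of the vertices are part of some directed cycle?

A vertex is on a directed cycle iff it belongs to a strongly connected component of size ≥ 2 (or has a self-loop).
The vertices on cycles are {a, d, e, g, h, j, l, n} — 8 in total.

8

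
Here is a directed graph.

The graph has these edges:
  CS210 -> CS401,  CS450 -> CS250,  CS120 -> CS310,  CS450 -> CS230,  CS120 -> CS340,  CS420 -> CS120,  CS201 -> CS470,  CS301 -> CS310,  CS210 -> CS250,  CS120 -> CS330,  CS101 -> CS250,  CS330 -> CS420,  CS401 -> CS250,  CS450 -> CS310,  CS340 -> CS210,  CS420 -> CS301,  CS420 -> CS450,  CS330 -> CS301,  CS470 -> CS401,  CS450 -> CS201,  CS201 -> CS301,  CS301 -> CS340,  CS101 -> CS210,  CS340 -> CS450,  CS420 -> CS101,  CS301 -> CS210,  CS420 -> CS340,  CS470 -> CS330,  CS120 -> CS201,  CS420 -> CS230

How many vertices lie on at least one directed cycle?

A vertex is on a directed cycle iff it belongs to a strongly connected component of size ≥ 2 (or has a self-loop).
The vertices on cycles are {CS120, CS201, CS301, CS330, CS340, CS420, CS450, CS470} — 8 in total.

8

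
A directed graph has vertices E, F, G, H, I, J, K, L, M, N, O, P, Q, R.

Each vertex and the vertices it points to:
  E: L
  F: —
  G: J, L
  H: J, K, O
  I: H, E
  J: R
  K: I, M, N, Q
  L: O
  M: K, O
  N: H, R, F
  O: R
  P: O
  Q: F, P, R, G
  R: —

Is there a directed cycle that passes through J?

No

J lies on a cycle iff there is a path from J back to itself.
Exploring from J, it never reaches itself; equivalently, its strongly connected component is a singleton.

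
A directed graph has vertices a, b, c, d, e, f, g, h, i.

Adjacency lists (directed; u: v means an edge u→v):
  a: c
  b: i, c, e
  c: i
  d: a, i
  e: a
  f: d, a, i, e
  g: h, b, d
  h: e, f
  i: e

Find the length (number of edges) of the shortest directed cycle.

4

For each vertex v, BFS finds the shortest path from v back to v.
The shortest such closed walk is c → i → e → a → c, length 4.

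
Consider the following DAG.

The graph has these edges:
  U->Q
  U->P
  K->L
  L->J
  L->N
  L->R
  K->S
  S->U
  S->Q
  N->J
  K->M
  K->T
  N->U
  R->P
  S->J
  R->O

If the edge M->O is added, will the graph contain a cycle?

Adding M→O creates a cycle iff O can already reach M.
Explore from O: no path reaches M. The graph stays acyclic.

No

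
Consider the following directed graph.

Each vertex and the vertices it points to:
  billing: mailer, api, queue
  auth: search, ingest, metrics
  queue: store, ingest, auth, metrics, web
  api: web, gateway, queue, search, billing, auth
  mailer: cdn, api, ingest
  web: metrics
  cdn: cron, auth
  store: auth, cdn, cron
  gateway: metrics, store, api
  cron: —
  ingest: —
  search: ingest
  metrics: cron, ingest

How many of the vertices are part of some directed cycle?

A vertex is on a directed cycle iff it belongs to a strongly connected component of size ≥ 2 (or has a self-loop).
The vertices on cycles are {api, mailer, billing, gateway} — 4 in total.

4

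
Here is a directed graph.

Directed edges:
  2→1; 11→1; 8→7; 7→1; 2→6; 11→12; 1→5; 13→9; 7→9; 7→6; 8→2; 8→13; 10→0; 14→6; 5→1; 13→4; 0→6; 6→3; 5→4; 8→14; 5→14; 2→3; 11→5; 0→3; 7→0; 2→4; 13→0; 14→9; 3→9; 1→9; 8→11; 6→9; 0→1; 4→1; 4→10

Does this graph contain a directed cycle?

Yes

DFS with white/gray/black marking, starting from 8:
8 gray
  13 gray
    4 gray
      10 gray
        0 gray
          1 gray
            5 gray
              5→1: 1 is gray → back edge
Back edge found, so a cycle exists: 1 → 5 → 1.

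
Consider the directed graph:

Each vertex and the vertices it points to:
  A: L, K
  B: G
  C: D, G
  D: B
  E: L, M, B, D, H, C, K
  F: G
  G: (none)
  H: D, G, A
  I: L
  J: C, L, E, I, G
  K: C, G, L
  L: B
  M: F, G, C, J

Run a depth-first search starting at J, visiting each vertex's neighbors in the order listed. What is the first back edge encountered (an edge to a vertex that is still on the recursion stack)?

M->J

DFS from J (visiting each vertex's neighbors in the order listed); mark gray on enter, black on exit:
J gray
  C gray
    D gray
      B gray
        G gray
        G black
      B black
    D black
    C→G: G black — skip
  C black
  L gray
    L→B: B black — skip
  L black
  E gray
    E→L: L black — skip
    M gray
      F gray
        F→G: G black — skip
      F black
      M→G: G black — skip
      M→C: C black — skip
      M→J: J is gray → back edge
First back edge: M → J.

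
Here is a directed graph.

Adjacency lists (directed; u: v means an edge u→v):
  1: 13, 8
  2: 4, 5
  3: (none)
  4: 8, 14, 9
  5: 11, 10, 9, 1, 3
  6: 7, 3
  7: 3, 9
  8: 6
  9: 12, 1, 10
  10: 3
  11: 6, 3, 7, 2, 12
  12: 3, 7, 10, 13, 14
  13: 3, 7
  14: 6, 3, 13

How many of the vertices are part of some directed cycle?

11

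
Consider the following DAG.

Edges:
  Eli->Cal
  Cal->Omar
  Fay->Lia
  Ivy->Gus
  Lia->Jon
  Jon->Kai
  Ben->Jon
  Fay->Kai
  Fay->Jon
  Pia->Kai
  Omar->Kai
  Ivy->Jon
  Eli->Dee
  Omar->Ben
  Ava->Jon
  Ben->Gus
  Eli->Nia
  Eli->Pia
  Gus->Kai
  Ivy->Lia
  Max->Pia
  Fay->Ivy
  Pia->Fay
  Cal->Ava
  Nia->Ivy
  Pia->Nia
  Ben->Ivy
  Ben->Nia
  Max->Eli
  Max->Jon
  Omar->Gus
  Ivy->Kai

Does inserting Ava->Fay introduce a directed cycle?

No

Adding Ava→Fay creates a cycle iff Fay can already reach Ava.
Explore from Fay: no path reaches Ava. The graph stays acyclic.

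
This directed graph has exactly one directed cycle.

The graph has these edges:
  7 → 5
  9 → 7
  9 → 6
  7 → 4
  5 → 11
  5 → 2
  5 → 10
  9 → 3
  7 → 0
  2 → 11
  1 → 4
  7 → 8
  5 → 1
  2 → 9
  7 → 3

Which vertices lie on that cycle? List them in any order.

DFS with gray/black marking from 2:
2 gray
  11 gray
  11 black
  9 gray
    6 gray
    6 black
    3 gray
    3 black
    7 gray
      8 gray
      8 black
      4 gray
      4 black
      7→3: 3 black — skip
      0 gray
      0 black
      5 gray
        1 gray
          1→4: 4 black — skip
        1 black
        5→11: 11 black — skip
        10 gray
        10 black
        5→2: 2 is gray → back edge
Back edge closes the cycle 2 → 9 → 7 → 5 → 2; its vertices are {2, 5, 7, 9}.

2, 5, 7, 9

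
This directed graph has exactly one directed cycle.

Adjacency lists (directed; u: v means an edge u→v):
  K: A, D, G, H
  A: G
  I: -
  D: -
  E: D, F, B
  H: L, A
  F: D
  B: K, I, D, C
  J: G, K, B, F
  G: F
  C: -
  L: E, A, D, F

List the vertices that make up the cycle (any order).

B, E, H, K, L

DFS with gray/black marking from B:
B gray
  K gray
    A gray
      G gray
        F gray
          D gray
          D black
        F black
      G black
    A black
    K→D: D black — skip
    K→G: G black — skip
    H gray
      L gray
        E gray
          E→D: D black — skip
          E→F: F black — skip
          E→B: B is gray → back edge
Back edge closes the cycle B → K → H → L → E → B; its vertices are {B, E, H, K, L}.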